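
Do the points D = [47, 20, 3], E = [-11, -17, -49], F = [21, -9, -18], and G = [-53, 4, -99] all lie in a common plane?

No

The four points are coplanar iff the 3×3 determinant with rows DE, DF, DG is zero.
Rows: (-58, -37, -52), (-26, -29, -21), (-100, -16, -102).
Expanding along the first row: (-58)(2622) − (-37)(552) + (-52)(-2484) = -2484.
Nonzero ⇒ not coplanar.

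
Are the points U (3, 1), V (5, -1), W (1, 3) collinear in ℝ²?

UV = (2, -2), UW = (-2, 2).
det[UV; UW] = (2)(2) − (-2)(-2) = 0.
The determinant is zero, so the points are collinear.

Yes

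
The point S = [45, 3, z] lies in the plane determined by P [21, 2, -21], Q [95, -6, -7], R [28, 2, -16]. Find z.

1

The plane through P, Q, R has equation −40x − 272y + 56z = -2560.
Substituting S: (56)z + (-2616) = -2560, so z = 1.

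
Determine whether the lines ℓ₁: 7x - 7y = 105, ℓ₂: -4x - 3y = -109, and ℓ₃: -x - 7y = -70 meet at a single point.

No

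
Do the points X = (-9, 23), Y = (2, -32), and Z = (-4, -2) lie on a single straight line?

Yes

XY = (11, -55), XZ = (5, -25).
Checking proportionality: XZ = 5/11·XY, so the vectors are parallel and the points are collinear.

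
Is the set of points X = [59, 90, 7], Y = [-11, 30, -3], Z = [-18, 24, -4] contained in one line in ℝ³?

Yes

XY = (-70, -60, -10), XZ = (-77, -66, -11).
XY × XZ = (0, 0, 0).
The cross product vanishes, so the three points are collinear.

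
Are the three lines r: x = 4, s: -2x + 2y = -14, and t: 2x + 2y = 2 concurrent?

Yes

Lines aᵢx + bᵢy = cᵢ with pairwise distinct directions are concurrent exactly when det[aᵢ bᵢ cᵢ] = 0.
Here the determinant is 0.
It vanishes, so the lines are concurrent at (4, -3).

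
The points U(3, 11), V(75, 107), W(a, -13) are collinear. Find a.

-15

The three points are collinear iff det[UV; UW] = 0.
This determinant is linear in a: (-96)a + (-1440) = 0, so a = -15.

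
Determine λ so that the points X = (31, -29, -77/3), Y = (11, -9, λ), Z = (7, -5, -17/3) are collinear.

Direction XZ = (-24, 24, 20). From the x-coordinate of Y, the parameter along the line is τ = (11 − 31)/(-24) = 5/6.
Then λ = (-77/3) + 5/6·(20) = -9.

-9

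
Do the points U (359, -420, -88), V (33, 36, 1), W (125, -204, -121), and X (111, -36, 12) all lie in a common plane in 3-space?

A normal to the plane through U, V, W is n = UV × UW = (-34272, -31584, 36288).
The plane has equation n·P = -2231712. For X: n·X = -2231712.
Equal, so X lies in the plane and all four are coplanar.

Yes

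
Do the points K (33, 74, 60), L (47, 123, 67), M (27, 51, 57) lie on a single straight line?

No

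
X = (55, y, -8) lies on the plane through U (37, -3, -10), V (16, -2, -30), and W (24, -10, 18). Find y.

Coplanarity requires UV · (UW × UX) = 0.
UV = (-21, 1, -20), UW = (-13, -7, 28); the triple product is linear in y with coefficient 848 and constant term 848.
Setting it to zero: y = -1.

-1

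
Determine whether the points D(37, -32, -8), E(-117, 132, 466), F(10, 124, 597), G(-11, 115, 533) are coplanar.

A normal to the plane through D, E, F is n = DE × DF = (25276, 80372, -19596).
The plane has equation n·P = -1479924. For G: n·G = -1479924.
Equal, so G lies in the plane and all four are coplanar.

Yes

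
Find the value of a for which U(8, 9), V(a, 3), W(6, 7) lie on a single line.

2

The three points are collinear iff det[UV; UW] = 0.
This determinant is linear in a: (-2)a + (4) = 0, so a = 2.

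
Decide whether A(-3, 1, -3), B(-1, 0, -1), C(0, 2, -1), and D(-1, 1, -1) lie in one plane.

A normal to the plane through A, B, C is n = AB × AC = (-4, 2, 5).
The plane has equation n·P = -1. For D: n·D = 1.
1 ≠ -1, so D is off the plane.

No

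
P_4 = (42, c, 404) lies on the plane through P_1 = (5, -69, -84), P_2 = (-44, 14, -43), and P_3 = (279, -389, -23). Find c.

126

A normal to the plane is n = P_1P_2 × P_1P_3 = (18183, 14223, -7062).
P_4 lies in the plane iff n · P_1P_4 = 0.
This gives (14223)c + (-1792098) = 0, so c = 126.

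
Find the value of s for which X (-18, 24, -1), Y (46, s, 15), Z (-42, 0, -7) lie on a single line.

88

Direction XZ = (-24, -24, -6). From the x-coordinate of Y, the parameter along the line is τ = (46 − (-18))/(-24) = -8/3.
Then s = 24 + (-8/3)·(-24) = 88.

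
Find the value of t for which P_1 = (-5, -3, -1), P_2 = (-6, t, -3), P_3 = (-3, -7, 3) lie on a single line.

-1

Direction P_1P_3 = (2, -4, 4). From the x-coordinate of P_2, the parameter along the line is τ = (-6 − (-5))/2 = -1/2.
Then t = (-3) + (-1/2)·(-4) = -1.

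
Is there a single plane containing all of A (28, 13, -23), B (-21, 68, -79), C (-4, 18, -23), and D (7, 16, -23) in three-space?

A normal to the plane through A, B, C is n = AB × AC = (280, 1792, 1515).
The plane has equation n·P = -3709. For D: n·D = -4213.
-4213 ≠ -3709, so D is off the plane.

No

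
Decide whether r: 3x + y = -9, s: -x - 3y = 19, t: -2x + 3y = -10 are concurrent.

The three lines meet at one point iff the augmented coefficient matrix [aᵢ bᵢ cᵢ] has rank < 3, i.e. its determinant vanishes.
Here the determinant is -48.
Nonzero, so no common point exists.

No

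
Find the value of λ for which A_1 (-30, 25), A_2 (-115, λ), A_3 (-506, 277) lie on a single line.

70

The three points are collinear iff det[A_1A_2; A_1A_3] = 0.
This determinant is linear in λ: (476)λ + (-33320) = 0, so λ = 70.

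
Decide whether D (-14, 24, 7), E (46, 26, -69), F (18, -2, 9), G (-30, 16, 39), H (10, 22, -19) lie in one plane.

The plane through D, E, F has normal n = DE × DF = (-1972, -2552, -1624) and equation n·P = -45008.
Checking the remaining points: n·G = -45008, n·H = -45008.
All equal -45008, so all 5 points lie in one plane.

Yes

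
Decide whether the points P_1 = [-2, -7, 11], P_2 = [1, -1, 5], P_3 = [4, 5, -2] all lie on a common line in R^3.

No

P_1P_2 = (3, 6, -6), P_1P_3 = (6, 12, -13).
Comparing components 2 and 3: (6)(-13) − (-6)(12) = -6 ≠ 0, so P_1P_2 and P_1P_3 are not parallel and the points are not collinear.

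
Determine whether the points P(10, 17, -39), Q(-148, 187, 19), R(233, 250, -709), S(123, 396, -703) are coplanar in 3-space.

Yes

A normal to the plane through P, Q, R is n = PQ × PR = (-127414, -92926, -74724).
The plane has equation n·X = 60354. For S: n·S = 60354.
Equal, so S lies in the plane and all four are coplanar.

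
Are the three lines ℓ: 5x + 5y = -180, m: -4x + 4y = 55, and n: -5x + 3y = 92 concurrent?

No

Lines aᵢx + bᵢy = cᵢ with pairwise distinct directions are concurrent exactly when det[aᵢ bᵢ cᵢ] = 0.
Here the determinant is 40.
Nonzero, so no common point exists.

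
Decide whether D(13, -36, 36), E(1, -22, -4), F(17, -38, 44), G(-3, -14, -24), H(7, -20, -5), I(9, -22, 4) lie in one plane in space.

The plane through D, E, F has normal n = DE × DF = (32, -64, -32) and equation n·P = 1568.
Checking the remaining points: n·G = 1568, n·H = 1664, n·I = 1568.
Since n·H = 1664 ≠ 1568, H is off the plane and the points are not all coplanar.

No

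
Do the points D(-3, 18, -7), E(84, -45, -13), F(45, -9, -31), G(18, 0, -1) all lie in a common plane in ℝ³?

A normal to the plane through D, E, F is n = DE × DF = (1350, 1800, 675).
The plane has equation n·P = 23625. For G: n·G = 23625.
Equal, so G lies in the plane and all four are coplanar.

Yes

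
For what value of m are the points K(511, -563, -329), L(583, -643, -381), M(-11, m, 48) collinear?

Collinearity requires KL × KM = 0; each component is linear in m.
The x-component gives (52)m + (-884) = 0, so m = 17.
The remaining components then also vanish.

17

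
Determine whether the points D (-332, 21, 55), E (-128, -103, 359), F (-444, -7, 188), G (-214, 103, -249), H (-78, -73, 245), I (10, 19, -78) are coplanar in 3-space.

The plane through D, E, F has normal n = DE × DF = (-7980, -61180, -19600) and equation n·P = 286580.
Checking the remaining points: n·G = 286580, n·H = 286580, n·I = 286580.
All equal 286580, so all 6 points lie in one plane.

Yes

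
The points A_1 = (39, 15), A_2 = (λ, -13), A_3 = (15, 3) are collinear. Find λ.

The three points are collinear iff det[A_1A_2; A_1A_3] = 0.
This determinant is linear in λ: (-12)λ + (-204) = 0, so λ = -17.

-17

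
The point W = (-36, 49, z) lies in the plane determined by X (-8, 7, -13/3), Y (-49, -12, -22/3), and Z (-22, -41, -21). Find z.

43/3

The plane through X, Y, Z has equation (518/3)x − (1924/3)y + 1702z = -13246.
Substituting W: (1702)z + (-112924/3) = -13246, so z = 43/3.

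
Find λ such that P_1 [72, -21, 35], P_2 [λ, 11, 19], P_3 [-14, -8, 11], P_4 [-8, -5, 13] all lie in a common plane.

Coplanarity ⇔ det[P_1P_2; P_1P_3; P_1P_4] = 0.
Expanding, this is linear in λ: (98)λ + (-784) = 0.
So λ = 8.

8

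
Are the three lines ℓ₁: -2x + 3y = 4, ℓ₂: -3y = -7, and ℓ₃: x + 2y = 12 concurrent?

No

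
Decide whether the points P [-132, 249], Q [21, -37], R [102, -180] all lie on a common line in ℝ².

PQ = (153, -286), PR = (234, -429).
If collinear, PR would be a scalar multiple of PQ. But (153)·(-429) ≠ (-286)·(234) (difference 1287), so they are not parallel; the points are not collinear.

No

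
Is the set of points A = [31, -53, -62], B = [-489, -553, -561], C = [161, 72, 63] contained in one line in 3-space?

AB = (-520, -500, -499), AC = (130, 125, 125).
AB × AC = (-125, 130, 0).
The cross product is nonzero, so the points do not lie on one line.

No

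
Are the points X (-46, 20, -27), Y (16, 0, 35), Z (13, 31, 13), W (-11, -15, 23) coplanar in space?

Yes

The four points are coplanar iff the 3×3 determinant with rows XY, XZ, XW is zero.
Rows: (62, -20, 62), (59, 11, 40), (35, -35, 50).
Expanding along the first row: (62)(1950) − (-20)(1550) + (62)(-2450) = 0.
Zero determinant ⇒ coplanar.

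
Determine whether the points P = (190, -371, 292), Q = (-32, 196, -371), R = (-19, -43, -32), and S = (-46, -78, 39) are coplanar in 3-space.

Yes

A normal to the plane through P, Q, R is n = PQ × PR = (33756, 66639, 45687).
The plane has equation n·X = -4968825. For S: n·S = -4968825.
Equal, so S lies in the plane and all four are coplanar.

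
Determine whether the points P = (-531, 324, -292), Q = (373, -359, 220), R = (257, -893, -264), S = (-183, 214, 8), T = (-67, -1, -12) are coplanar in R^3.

Yes

The plane through P, Q, R has normal n = PQ × PR = (603980, 378144, -561964) and equation n·X = -34101236.
Checking the remaining points: n·S = -34101236, n·T = -34101236.
All equal -34101236, so all 5 points lie in one plane.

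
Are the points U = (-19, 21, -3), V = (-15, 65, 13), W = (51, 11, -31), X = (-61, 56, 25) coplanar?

No

A normal to the plane through U, V, W is n = UV × UW = (-1072, 1232, -3120).
The plane has equation n·P = 55600. For X: n·X = 56384.
56384 ≠ 55600, so X is off the plane.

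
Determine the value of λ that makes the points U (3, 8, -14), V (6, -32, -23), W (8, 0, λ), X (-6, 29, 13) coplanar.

-29

The points are coplanar iff UV · (UW × UX) = 0.
Expanding, this is linear in λ: (297)λ + (8613) = 0.
So λ = -29.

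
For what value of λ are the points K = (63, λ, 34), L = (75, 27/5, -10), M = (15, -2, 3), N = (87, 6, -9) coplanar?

-31/5

Coplanarity ⇔ det[KL; KM; KN] = 0.
Expanding, this is linear in λ: (-216)λ + (-6696/5) = 0.
So λ = -31/5.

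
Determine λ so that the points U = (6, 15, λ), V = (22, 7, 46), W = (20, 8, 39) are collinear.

Collinearity requires UV × UW = 0; each component is linear in λ.
The x-component gives (1)λ + (10) = 0, so λ = -10.
The remaining components then also vanish.

-10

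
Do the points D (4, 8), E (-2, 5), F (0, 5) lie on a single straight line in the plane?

No

DE = (-6, -3), DF = (-4, -3).
Twice the signed area of △DEF is (-6)(-3) − (-3)(-4) = 6.
The area is nonzero, so the three points are not collinear.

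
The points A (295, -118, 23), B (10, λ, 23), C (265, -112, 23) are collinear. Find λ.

Collinearity requires AB × AC = 0; each component is linear in λ.
The z-component gives (30)λ + (1830) = 0, so λ = -61.
The remaining components then also vanish.

-61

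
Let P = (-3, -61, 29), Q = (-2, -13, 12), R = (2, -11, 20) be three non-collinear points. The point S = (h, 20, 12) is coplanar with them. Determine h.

4

The plane through P, Q, R has equation 418x − 76y − 190z = -2128.
Substituting S: (418)h + (-3800) = -2128, so h = 4.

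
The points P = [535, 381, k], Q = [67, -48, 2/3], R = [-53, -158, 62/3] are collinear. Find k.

Direction QR = (-120, -110, 20). From the x-coordinate of P, the parameter along the line is τ = (535 − 67)/(-120) = -39/10.
Then k = 2/3 + (-39/10)·(20) = -232/3.

-232/3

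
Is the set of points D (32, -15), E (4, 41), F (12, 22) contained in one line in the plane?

No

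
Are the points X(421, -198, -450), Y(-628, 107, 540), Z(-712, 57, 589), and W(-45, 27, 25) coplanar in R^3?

No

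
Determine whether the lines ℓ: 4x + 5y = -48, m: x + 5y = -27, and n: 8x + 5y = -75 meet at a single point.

No

Intersecting ℓ and m: solving the 2×2 system gives (x, y) = (-7, -4).
Substitute into n: (8)(-7) + (5)(-4) = -76.
But n requires -75 ≠ -76, so the three lines have no common point.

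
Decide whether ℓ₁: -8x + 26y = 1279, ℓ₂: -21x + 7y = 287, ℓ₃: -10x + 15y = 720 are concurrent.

No

Intersecting ℓ₁ and ℓ₂: solving the 2×2 system gives (x, y) = (213/70, 3509/70).
Substitute into ℓ₃: (-10)(213/70) + (15)(3509/70) = 1443/2.
But ℓ₃ requires 720 ≠ 1443/2, so the three lines have no common point.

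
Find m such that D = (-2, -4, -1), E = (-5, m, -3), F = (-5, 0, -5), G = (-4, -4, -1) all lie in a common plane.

The points are coplanar iff DE · (DF × DG) = 0.
Expanding, this is linear in m: (8)m + (16) = 0.
So m = -2.

-2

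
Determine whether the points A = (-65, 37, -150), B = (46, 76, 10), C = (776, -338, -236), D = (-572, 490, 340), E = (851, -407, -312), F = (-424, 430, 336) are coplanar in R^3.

No

The plane through A, B, C has normal n = AB × AC = (56646, 144106, -74424) and equation n·P = 12813532.
Checking the remaining points: n·D = 12906268, n·E = 12774892, n·F = 12941212.
Since n·D = 12906268 ≠ 12813532, D is off the plane and the points are not all coplanar.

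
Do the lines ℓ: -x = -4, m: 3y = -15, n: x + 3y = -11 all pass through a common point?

Yes

Intersecting ℓ and m: solving the 2×2 system gives (x, y) = (4, -5).
Substitute into n: (1)(4) + (3)(-5) = -11.
This equals -11, so (4, -5) lies on all three lines and they are concurrent.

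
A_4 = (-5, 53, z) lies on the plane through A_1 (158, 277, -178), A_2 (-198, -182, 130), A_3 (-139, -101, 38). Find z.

78

A normal to the plane is n = A_1A_2 × A_1A_3 = (17280, -14580, -1755).
A_4 lies in the plane iff n · A_1A_4 = 0.
This gives (-1755)z + (136890) = 0, so z = 78.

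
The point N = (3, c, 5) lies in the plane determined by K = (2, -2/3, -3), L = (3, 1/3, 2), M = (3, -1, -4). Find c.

The plane through K, L, M has equation (2/3)x + 6y − (4/3)z = 4/3.
Substituting N: (6)c + (-14/3) = 4/3, so c = 1.

1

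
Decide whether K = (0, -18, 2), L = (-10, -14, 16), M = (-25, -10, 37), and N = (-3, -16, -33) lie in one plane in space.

A normal to the plane through K, L, M is n = KL × KM = (28, 0, 20).
The plane has equation n·P = 40. For N: n·N = -744.
-744 ≠ 40, so N is off the plane.

No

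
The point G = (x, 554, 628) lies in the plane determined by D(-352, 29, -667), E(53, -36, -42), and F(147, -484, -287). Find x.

135

Coplanarity requires DE · (DF × DG) = 0.
DE = (405, -65, 625), DF = (499, -513, 380); the triple product is linear in x with coefficient 295925 and constant term -39949875.
Setting it to zero: x = 135.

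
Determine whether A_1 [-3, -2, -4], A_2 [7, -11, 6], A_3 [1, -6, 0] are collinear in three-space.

A_1A_2 = (10, -9, 10), A_1A_3 = (4, -4, 4).
A_1A_2 × A_1A_3 = (4, 0, -4).
The cross product is nonzero, so the points do not lie on one line.

No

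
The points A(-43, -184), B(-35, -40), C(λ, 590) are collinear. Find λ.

The three points are collinear iff det[AB; AC] = 0.
This determinant is linear in λ: (-144)λ + (0) = 0, so λ = 0.

0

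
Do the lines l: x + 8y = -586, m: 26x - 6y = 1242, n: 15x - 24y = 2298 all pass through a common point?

The three lines meet at one point iff the augmented coefficient matrix [aᵢ bᵢ cᵢ] has rank < 3, i.e. its determinant vanishes.
Here the determinant is 0.
It vanishes, so the lines are concurrent at (30, -77).

Yes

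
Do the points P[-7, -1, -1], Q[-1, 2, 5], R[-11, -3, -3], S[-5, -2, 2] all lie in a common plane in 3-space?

No

With P as base: PQ = (6, 3, 6), PR = (-4, -2, -2), PS = (2, -1, 3).
PR × PS = (-8, 8, 8).
PQ · (PR × PS) = 24.
Since 24 ≠ 0, the four points are not coplanar.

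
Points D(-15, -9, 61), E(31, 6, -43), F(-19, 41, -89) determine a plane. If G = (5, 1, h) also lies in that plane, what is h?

The plane through D, E, F has equation 2950x + 7316y + 2360z = 33866.
Substituting G: (2360)h + (22066) = 33866, so h = 5.

5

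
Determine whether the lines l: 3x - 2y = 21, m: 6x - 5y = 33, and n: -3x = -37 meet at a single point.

No

Lines aᵢx + bᵢy = cᵢ with pairwise distinct directions are concurrent exactly when det[aᵢ bᵢ cᵢ] = 0.
Here the determinant is -6.
Nonzero, so no common point exists.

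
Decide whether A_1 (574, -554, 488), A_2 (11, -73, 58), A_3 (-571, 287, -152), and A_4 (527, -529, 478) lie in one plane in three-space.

Yes

The four points are coplanar iff the 3×3 determinant with rows A_1A_2, A_1A_3, A_1A_4 is zero.
Rows: (-563, 481, -430), (-1145, 841, -640), (-47, 25, -10).
Expanding along the first row: (-563)(7590) − (481)(-18630) + (-430)(10902) = 0.
Zero determinant ⇒ coplanar.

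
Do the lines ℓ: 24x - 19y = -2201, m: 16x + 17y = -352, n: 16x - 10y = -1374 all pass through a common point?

The three lines meet at one point iff the augmented coefficient matrix [aᵢ bᵢ cᵢ] has rank < 3, i.e. its determinant vanishes.
Here the determinant is -4928.
Nonzero, so no common point exists.

No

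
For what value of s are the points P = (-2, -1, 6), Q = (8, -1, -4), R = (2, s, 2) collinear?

-1

Direction PQ = (10, 0, -10). From the x-coordinate of R, the parameter along the line is τ = (2 − (-2))/10 = 2/5.
Then s = (-1) + 2/5·(0) = -1.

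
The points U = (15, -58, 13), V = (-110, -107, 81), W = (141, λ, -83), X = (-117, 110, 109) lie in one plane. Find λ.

-258

The points are coplanar iff UV · (UW × UX) = 0.
Expanding, this is linear in λ: (-3024)λ + (-780192) = 0.
So λ = -258.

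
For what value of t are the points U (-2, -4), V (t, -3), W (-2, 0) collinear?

-2

Collinearity: (V − U) must be parallel to (W − U) = (0, 4).
Cross-multiplying the components: (t − (-2))·(4) = (1)·(0).
Solving gives t = -2.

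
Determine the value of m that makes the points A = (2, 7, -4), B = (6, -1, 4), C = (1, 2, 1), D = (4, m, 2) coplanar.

1

Normal to plane ABC: n = (0, -28, -28); plane equation n·P = -84.
Requiring n·D = -84: (-28)m + (-56) = -84.
So m = 1.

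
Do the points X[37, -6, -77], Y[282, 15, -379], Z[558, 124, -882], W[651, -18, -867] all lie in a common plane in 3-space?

No

With X as base: XY = (245, 21, -302), XZ = (521, 130, -805), XW = (614, -12, -790).
XZ × XW = (-112360, -82680, -86072).
XY · (XZ × XW) = -3270736.
Since -3270736 ≠ 0, the four points are not coplanar.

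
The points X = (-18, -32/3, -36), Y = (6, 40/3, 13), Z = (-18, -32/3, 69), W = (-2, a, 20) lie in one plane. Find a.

16/3

Normal to plane XYZ: n = (2520, -2520, 0); plane equation n·P = -18480.
Requiring n·W = -18480: (-2520)a + (-5040) = -18480.
So a = 16/3.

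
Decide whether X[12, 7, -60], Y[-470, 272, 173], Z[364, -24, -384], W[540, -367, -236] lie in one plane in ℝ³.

A normal to the plane through X, Y, Z is n = XY × XZ = (-78637, -74152, -78338).
The plane has equation n·P = 3237572. For W: n·W = 3237572.
Equal, so W lies in the plane and all four are coplanar.

Yes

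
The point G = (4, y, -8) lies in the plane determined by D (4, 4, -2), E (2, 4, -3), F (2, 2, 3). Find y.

A normal to the plane is n = DE × DF = (-2, 12, 4).
G lies in the plane iff n · DG = 0.
This gives (12)y + (-72) = 0, so y = 6.

6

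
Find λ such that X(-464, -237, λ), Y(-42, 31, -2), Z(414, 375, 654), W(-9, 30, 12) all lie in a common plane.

-544

The points are coplanar iff XY · (XZ × XW) = 0.
Expanding, this is linear in λ: (11808)λ + (6423552) = 0.
So λ = -544.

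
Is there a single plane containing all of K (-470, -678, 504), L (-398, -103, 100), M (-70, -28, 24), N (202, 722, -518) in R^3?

No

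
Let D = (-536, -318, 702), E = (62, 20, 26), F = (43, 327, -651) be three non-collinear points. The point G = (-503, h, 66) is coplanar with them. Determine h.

-27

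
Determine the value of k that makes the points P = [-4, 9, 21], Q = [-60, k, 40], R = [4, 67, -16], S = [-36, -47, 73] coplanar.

Normal to plane PRS: n = (944, 768, 1408); plane equation n·X = 32704.
Requiring n·Q = 32704: (768)k + (-320) = 32704.
So k = 43.

43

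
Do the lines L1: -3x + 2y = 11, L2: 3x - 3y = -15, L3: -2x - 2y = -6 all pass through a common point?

Yes

Lines aᵢx + bᵢy = cᵢ with pairwise distinct directions are concurrent exactly when det[aᵢ bᵢ cᵢ] = 0.
Here the determinant is 0.
It vanishes, so the lines are concurrent at (-1, 4).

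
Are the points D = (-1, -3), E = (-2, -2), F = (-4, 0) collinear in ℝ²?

DE = (-1, 1), DF = (-3, 3).
det[DE; DF] = (-1)(3) − (1)(-3) = 0.
The determinant is zero, so the points are collinear.

Yes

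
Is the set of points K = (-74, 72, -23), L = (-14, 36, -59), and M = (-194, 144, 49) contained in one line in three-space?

Yes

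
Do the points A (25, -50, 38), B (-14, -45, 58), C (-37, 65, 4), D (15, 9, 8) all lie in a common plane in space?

No

The four points are coplanar iff the 3×3 determinant with rows AB, AC, AD is zero.
Rows: (-39, 5, 20), (-62, 115, -34), (-10, 59, -30).
Expanding along the first row: (-39)(-1444) − (5)(1520) + (20)(-2508) = -1444.
Nonzero ⇒ not coplanar.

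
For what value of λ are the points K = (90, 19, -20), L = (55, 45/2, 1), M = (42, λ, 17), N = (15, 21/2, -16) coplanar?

27

Normal to plane KLN: n = (385/2, -1435, 560); plane equation n·P = -21140.
Requiring n·M = -21140: (-1435)λ + (17605) = -21140.
So λ = 27.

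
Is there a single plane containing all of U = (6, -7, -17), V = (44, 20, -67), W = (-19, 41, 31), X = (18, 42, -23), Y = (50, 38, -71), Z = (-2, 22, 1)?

The plane through U, V, W has normal n = UV × UW = (3696, -574, 2499) and equation n·P = -16289.
Checking the remaining points: n·X = -15057, n·Y = -14441, n·Z = -17521.
Since n·X = -15057 ≠ -16289, X is off the plane and the points are not all coplanar.

No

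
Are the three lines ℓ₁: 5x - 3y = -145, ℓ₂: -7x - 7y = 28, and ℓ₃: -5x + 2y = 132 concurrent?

Intersecting ℓ₁ and ℓ₂: solving the 2×2 system gives (x, y) = (-157/8, 125/8).
Substitute into ℓ₃: (-5)(-157/8) + (2)(125/8) = 1035/8.
But ℓ₃ requires 132 ≠ 1035/8, so the three lines have no common point.

No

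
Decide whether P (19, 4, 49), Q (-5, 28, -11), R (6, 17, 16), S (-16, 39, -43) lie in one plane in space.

Yes

The four points are coplanar iff the 3×3 determinant with rows PQ, PR, PS is zero.
Rows: (-24, 24, -60), (-13, 13, -33), (-35, 35, -92).
Expanding along the first row: (-24)(-41) − (24)(41) + (-60)(0) = 0.
Zero determinant ⇒ coplanar.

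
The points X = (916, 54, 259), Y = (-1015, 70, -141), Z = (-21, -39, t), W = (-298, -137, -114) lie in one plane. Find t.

4

Normal to plane XYW: n = (-82368, -234663, 388245); plane equation n·P = 12434565.
Requiring n·Z = 12434565: (388245)t + (10881585) = 12434565.
So t = 4.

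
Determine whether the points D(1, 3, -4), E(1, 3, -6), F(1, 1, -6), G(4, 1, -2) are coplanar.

No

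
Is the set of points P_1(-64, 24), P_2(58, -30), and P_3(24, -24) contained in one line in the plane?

P_1P_2 = (122, -54), P_1P_3 = (88, -48).
det[P_1P_2; P_1P_3] = (122)(-48) − (-54)(88) = -1104.
The determinant is nonzero, so they are not collinear.

No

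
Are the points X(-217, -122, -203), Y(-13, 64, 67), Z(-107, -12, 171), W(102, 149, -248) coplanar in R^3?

Yes

A normal to the plane through X, Y, Z is n = XY × XZ = (39864, -46596, 1980).
The plane has equation n·P = -3367716. For W: n·W = -3367716.
Equal, so W lies in the plane and all four are coplanar.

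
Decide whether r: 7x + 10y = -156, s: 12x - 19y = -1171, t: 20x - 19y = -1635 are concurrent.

Yes

Intersecting r and s: solving the 2×2 system gives (x, y) = (-58, 25).
Substitute into t: (20)(-58) + (-19)(25) = -1635.
This equals -1635, so (-58, 25) lies on all three lines and they are concurrent.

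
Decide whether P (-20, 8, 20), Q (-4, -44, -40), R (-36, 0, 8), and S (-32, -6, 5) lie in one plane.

No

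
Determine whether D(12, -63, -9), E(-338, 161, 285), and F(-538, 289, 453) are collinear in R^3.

DE = (-350, 224, 294), DF = (-550, 352, 462).
DE × DF = (0, 0, 0).
The cross product vanishes, so the three points are collinear.

Yes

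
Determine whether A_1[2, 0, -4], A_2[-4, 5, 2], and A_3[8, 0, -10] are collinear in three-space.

A_1A_2 = (-6, 5, 6), A_1A_3 = (6, 0, -6).
A_1A_2 × A_1A_3 = (-30, 0, -30).
The cross product is nonzero, so the points do not lie on one line.

No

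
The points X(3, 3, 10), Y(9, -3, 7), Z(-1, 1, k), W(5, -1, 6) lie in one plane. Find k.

3

Coplanarity ⇔ det[XY; XZ; XW] = 0.
Expanding, this is linear in k: (12)k + (-36) = 0.
So k = 3.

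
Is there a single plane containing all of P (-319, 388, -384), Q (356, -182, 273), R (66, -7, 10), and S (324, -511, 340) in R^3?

Yes

With P as base: PQ = (675, -570, 657), PR = (385, -395, 394), PS = (643, -899, 724).
PR × PS = (68226, -25398, -92130).
PQ · (PR × PS) = 0.
The scalar triple product vanishes, so the four points are coplanar.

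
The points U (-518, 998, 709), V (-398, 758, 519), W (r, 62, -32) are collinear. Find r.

Collinearity requires UV × UW = 0; each component is linear in r.
The y-component gives (-190)r + (-9500) = 0, so r = -50.
The remaining components then also vanish.

-50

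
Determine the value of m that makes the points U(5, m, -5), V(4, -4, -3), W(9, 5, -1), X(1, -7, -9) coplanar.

-1

Coplanarity ⇔ det[UV; UW; UX] = 0.
Expanding, this is linear in m: (-24)m + (-24) = 0.
So m = -1.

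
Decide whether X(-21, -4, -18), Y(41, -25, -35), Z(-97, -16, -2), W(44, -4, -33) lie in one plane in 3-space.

Yes

With X as base: XY = (62, -21, -17), XZ = (-76, -12, 16), XW = (65, 0, -15).
XZ × XW = (180, -100, 780).
XY · (XZ × XW) = 0.
The scalar triple product vanishes, so the four points are coplanar.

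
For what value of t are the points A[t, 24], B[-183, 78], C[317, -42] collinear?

42

Collinearity: (A − B) must be parallel to (C − B) = (500, -120).
Cross-multiplying the components: (t − (-183))·(-120) = (-54)·(500).
Solving gives t = 42.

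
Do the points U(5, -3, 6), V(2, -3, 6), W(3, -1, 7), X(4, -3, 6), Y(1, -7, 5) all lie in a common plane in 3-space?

No

The plane through U, V, W has normal n = UV × UW = (0, 3, -6) and equation n·P = -45.
Checking the remaining points: n·X = -45, n·Y = -51.
Since n·Y = -51 ≠ -45, Y is off the plane and the points are not all coplanar.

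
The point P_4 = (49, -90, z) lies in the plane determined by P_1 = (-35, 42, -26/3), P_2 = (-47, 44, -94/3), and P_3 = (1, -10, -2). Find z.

A normal to the plane is n = P_1P_2 × P_1P_3 = (-3496/3, -736, 552).
P_4 lies in the plane iff n · P_1P_4 = 0.
This gives (552)z + (4048) = 0, so z = -22/3.

-22/3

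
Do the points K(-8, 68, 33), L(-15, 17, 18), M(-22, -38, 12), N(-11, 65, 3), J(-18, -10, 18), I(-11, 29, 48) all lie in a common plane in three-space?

The plane through K, L, M has normal n = KL × KM = (-519, 63, 28) and equation n·P = 9360.
Checking the remaining points: n·N = 9888, n·J = 9216, n·I = 8880.
Since n·N = 9888 ≠ 9360, N is off the plane and the points are not all coplanar.

No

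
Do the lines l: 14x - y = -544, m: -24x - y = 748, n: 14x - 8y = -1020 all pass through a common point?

Intersecting l and m: solving the 2×2 system gives (x, y) = (-34, 68).
Substitute into n: (14)(-34) + (-8)(68) = -1020.
This equals -1020, so (-34, 68) lies on all three lines and they are concurrent.

Yes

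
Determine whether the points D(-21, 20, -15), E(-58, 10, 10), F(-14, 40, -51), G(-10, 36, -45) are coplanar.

A normal to the plane through D, E, F is n = DE × DF = (-140, -1157, -670).
The plane has equation n·P = -10150. For G: n·G = -10102.
-10102 ≠ -10150, so G is off the plane.

No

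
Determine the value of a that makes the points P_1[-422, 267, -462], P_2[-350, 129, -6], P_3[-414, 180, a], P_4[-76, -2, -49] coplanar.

Normal to plane P_1P_2P_4: n = (65670, 128040, 28380); plane equation n·P = -6637620.
Requiring n·P_3 = -6637620: (28380)a + (-4140180) = -6637620.
So a = -88.

-88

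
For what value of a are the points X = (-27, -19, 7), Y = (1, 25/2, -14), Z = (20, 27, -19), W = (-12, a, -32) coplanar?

Coplanarity ⇔ det[XY; XZ; XW] = 0.
Expanding, this is linear in a: (-259)a + (9583/2) = 0.
So a = 37/2.

37/2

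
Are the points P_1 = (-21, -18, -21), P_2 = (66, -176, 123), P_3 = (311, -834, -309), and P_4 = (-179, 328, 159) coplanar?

No

The four points are coplanar iff the 3×3 determinant with rows P_1P_2, P_1P_3, P_1P_4 is zero.
Rows: (87, -158, 144), (332, -816, -288), (-158, 346, 180).
Expanding along the first row: (87)(-47232) − (-158)(14256) + (144)(-14056) = -3880800.
Nonzero ⇒ not coplanar.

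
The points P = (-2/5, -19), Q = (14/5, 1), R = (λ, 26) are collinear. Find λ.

The three points are collinear iff det[PQ; PR] = 0.
This determinant is linear in λ: (-20)λ + (136) = 0, so λ = 34/5.

34/5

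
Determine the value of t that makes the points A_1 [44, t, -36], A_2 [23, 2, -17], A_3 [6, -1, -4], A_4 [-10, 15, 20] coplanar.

1

The points are coplanar iff A_1A_2 · (A_1A_3 × A_1A_4) = 0.
Expanding, this is linear in t: (-200)t + (200) = 0.
So t = 1.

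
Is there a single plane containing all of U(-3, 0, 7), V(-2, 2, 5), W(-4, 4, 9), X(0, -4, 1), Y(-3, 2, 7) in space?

The plane through U, V, W has normal n = UV × UW = (12, 0, 6) and equation n·P = 6.
Checking the remaining points: n·X = 6, n·Y = 6.
All equal 6, so all 5 points lie in one plane.

Yes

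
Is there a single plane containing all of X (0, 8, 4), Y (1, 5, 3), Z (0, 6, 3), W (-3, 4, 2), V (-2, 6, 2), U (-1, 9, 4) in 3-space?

The plane through X, Y, Z has normal n = XY × XZ = (1, 1, -2) and equation n·P = 0.
Checking the remaining points: n·W = -3, n·V = 0, n·U = 0.
Since n·W = -3 ≠ 0, W is off the plane and the points are not all coplanar.

No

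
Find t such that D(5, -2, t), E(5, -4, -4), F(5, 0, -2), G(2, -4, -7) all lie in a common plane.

The points are coplanar iff DE · (DF × DG) = 0.
Expanding, this is linear in t: (-12)t + (-36) = 0.
So t = -3.

-3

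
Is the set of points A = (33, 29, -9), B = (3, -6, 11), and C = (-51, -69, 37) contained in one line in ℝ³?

AB = (-30, -35, 20), AC = (-84, -98, 46).
AB × AC = (350, -300, 0).
The cross product is nonzero, so the points do not lie on one line.

No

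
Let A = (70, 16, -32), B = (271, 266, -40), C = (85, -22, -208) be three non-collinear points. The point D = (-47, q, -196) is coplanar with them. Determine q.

Coplanarity requires AB · (AC × AD) = 0.
AB = (201, 250, -8), AC = (15, -38, -176); the triple product is linear in q with coefficient 35256 and constant term 6487104.
Setting it to zero: q = -184.

-184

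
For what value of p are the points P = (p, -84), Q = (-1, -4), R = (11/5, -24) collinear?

Collinearity: (P − Q) must be parallel to (R − Q) = (16/5, -20).
Cross-multiplying the components: (p − (-1))·(-20) = (-80)·(16/5).
Solving gives p = 59/5.

59/5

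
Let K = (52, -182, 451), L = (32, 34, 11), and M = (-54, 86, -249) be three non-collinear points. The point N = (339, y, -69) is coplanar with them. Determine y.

A normal to the plane is n = KL × KM = (-33280, 32640, 17536).
N lies in the plane iff n · KN = 0.
This gives (32640)y + (-12729600) = 0, so y = 390.

390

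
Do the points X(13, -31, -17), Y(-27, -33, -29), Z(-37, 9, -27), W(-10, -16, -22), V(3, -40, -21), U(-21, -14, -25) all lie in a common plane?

Yes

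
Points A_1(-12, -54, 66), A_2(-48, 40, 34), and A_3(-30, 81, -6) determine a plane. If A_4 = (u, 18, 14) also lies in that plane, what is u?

A normal to the plane is n = A_1A_2 × A_1A_3 = (-2448, -2016, -3168).
A_4 lies in the plane iff n · A_1A_4 = 0.
This gives (-2448)u + (-9792) = 0, so u = -4.

-4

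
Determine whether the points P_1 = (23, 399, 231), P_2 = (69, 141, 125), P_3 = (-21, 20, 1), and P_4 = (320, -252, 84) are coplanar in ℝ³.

With P_1 as base: P_1P_2 = (46, -258, -106), P_1P_3 = (-44, -379, -230), P_1P_4 = (297, -651, -147).
P_1P_3 × P_1P_4 = (-94017, -74778, 141207).
P_1P_2 · (P_1P_3 × P_1P_4) = 0.
The scalar triple product vanishes, so the four points are coplanar.

Yes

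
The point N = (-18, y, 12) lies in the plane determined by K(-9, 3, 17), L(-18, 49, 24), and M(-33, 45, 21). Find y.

-17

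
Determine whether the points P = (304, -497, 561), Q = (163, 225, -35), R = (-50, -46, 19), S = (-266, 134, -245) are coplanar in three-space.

Yes

The four points are coplanar iff the 3×3 determinant with rows PQ, PR, PS is zero.
Rows: (-141, 722, -596), (-354, 451, -542), (-570, 631, -806).
Expanding along the first row: (-141)(-21504) − (722)(-23616) + (-596)(33696) = 0.
Zero determinant ⇒ coplanar.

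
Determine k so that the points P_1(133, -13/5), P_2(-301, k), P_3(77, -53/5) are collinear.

The three points are collinear iff det[P_1P_2; P_1P_3] = 0.
This determinant is linear in k: (56)k + (18088/5) = 0, so k = -323/5.

-323/5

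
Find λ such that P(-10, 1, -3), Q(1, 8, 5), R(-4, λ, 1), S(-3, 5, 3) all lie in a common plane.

5

Normal to plane PQS: n = (10, -10, -5); plane equation n·X = -95.
Requiring n·R = -95: (-10)λ + (-45) = -95.
So λ = 5.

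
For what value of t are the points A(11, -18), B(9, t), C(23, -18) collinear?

-18

Collinearity: (B − A) must be parallel to (C − A) = (12, 0).
Cross-multiplying the components: (t − (-18))·(12) = (-2)·(0).
Solving gives t = -18.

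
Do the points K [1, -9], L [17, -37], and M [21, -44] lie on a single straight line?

Yes

KL = (16, -28), KM = (20, -35).
Checking proportionality: KM = 5/4·KL, so the vectors are parallel and the points are collinear.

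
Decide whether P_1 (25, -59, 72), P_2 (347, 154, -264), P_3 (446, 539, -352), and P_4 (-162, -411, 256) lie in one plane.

With P_1 as base: P_1P_2 = (322, 213, -336), P_1P_3 = (421, 598, -424), P_1P_4 = (-187, -352, 184).
P_1P_3 × P_1P_4 = (-39216, 1824, -36366).
P_1P_2 · (P_1P_3 × P_1P_4) = -20064.
Since -20064 ≠ 0, the four points are not coplanar.

No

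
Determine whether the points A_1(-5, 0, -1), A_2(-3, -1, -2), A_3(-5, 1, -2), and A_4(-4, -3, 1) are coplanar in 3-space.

Yes

The four points are coplanar iff the 3×3 determinant with rows A_1A_2, A_1A_3, A_1A_4 is zero.
Rows: (2, -1, -1), (0, 1, -1), (1, -3, 2).
Expanding along the first row: (2)(-1) − (-1)(1) + (-1)(-1) = 0.
Zero determinant ⇒ coplanar.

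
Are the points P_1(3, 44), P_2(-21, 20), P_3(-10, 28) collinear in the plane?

No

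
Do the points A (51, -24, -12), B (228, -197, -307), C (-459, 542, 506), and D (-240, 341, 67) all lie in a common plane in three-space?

A normal to the plane through A, B, C is n = AB × AC = (77356, 58764, 11952).
The plane has equation n·P = 2391396. For D: n·D = 2273868.
2273868 ≠ 2391396, so D is off the plane.

No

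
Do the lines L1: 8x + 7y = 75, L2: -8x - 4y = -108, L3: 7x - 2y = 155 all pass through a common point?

Yes

Intersecting L1 and L2: solving the 2×2 system gives (x, y) = (19, -11).
Substitute into L3: (7)(19) + (-2)(-11) = 155.
This equals 155, so (19, -11) lies on all three lines and they are concurrent.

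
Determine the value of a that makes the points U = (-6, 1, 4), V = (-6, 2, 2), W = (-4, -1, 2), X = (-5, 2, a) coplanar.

-1

Normal to plane UVW: n = (-6, -4, -2); plane equation n·P = 24.
Requiring n·X = 24: (-2)a + (22) = 24.
So a = -1.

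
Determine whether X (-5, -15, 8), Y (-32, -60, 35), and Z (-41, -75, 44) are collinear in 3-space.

Yes

XY = (-27, -45, 27), XZ = (-36, -60, 36).
Each component of XZ is 4/3 times the corresponding component of XY, so XZ = 4/3·XY and the points are collinear.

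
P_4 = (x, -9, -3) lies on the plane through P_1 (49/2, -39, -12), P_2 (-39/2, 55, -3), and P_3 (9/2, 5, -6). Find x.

25/2

A normal to the plane is n = P_1P_2 × P_1P_3 = (168, 84, -56).
P_4 lies in the plane iff n · P_1P_4 = 0.
This gives (168)x + (-2100) = 0, so x = 25/2.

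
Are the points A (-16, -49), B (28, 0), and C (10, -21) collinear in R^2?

No

AB = (44, 49), AC = (26, 28).
Twice the signed area of △ABC is (44)(28) − (49)(26) = -42.
The area is nonzero, so the three points are not collinear.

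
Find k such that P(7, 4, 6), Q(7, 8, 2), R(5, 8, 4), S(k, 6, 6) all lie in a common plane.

5

Normal to plane PQR: n = (8, 8, 8); plane equation n·X = 136.
Requiring n·S = 136: (8)k + (96) = 136.
So k = 5.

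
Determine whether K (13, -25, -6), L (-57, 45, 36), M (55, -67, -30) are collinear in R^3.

KL = (-70, 70, 42), KM = (42, -42, -24).
KL × KM = (84, 84, 0).
The cross product is nonzero, so the points do not lie on one line.

No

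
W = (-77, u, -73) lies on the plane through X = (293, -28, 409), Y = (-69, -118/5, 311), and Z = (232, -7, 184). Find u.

68/5

Coplanarity requires XY · (XZ × XW) = 0.
XY = (-362, 22/5, -98), XZ = (-61, 21, -225); the triple product is linear in u with coefficient -75472 and constant term 5132096/5.
Setting it to zero: u = 68/5.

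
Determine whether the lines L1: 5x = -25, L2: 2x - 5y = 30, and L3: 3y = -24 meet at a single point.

Yes

Intersecting L1 and L2: solving the 2×2 system gives (x, y) = (-5, -8).
Substitute into L3: (0)(-5) + (3)(-8) = -24.
This equals -24, so (-5, -8) lies on all three lines and they are concurrent.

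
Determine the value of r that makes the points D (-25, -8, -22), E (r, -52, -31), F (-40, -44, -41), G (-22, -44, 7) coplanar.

Coplanarity ⇔ det[DE; DF; DG] = 0.
Expanding, this is linear in r: (-1728)r + (-65664) = 0.
So r = -38.

-38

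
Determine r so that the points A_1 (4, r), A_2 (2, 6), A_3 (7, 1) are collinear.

4

Collinearity: (A_1 − A_2) must be parallel to (A_3 − A_2) = (5, -5).
Cross-multiplying the components: (r − 6)·(5) = (2)·(-5).
Solving gives r = 4.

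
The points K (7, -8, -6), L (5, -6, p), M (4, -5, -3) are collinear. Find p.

Direction KM = (-3, 3, 3). From the x-coordinate of L, the parameter along the line is τ = (5 − 7)/(-3) = 2/3.
Then p = (-6) + 2/3·(3) = -4.

-4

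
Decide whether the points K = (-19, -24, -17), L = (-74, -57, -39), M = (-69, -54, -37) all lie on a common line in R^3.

KL = (-55, -33, -22), KM = (-50, -30, -20).
Each component of KM is 10/11 times the corresponding component of KL, so KM = 10/11·KL and the points are collinear.

Yes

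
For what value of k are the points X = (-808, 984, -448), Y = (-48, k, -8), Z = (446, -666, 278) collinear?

Direction XZ = (1254, -1650, 726). From the x-coordinate of Y, the parameter along the line is τ = (-48 − (-808))/1254 = 20/33.
Then k = 984 + 20/33·(-1650) = -16.

-16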